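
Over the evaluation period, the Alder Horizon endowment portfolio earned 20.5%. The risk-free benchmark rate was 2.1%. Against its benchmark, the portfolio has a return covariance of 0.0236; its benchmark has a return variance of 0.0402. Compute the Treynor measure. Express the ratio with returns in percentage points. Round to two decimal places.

31.34

β = Cov / Var = 0.0236 / 0.0402 = 0.5871
Treynor = (Rp − Rf) / β = (20.5% − 2.1%) / 0.5871 = 18.40 / 0.5871 = 31.3405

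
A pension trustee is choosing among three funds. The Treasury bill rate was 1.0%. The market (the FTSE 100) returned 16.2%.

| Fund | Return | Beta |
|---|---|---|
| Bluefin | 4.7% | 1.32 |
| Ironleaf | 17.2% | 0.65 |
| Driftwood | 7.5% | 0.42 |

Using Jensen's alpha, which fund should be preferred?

Bluefin: α = 4.7% − [1.0% + 1.32 × (16.2% − 1.0%)] = -16.364
Ironleaf: α = 17.2% − [1.0% + 0.65 × (16.2% − 1.0%)] = 6.320
Driftwood: α = 7.5% − [1.0% + 0.42 × (16.2% − 1.0%)] = 0.116
Highest: Ironleaf (6.320).

Ironleaf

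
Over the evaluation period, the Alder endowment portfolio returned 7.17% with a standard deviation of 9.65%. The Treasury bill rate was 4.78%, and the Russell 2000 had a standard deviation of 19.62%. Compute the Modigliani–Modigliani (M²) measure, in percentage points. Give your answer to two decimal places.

9.64

Sharpe = (Rp − Rf) / σp = (7.17% − 4.78%) / 9.65% = 0.2477
M² = Rf + Sharpe × σm = 4.78% + 0.2477 × 19.62% = 9.6399%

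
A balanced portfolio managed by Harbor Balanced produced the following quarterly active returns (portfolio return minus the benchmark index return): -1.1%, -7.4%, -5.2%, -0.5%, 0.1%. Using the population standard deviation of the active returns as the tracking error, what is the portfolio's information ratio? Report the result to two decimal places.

-0.96

Mean return r̄ = -14.10 / 5 = -2.8200%
Σ(r − r̄)² = 43.5080; population σ = √(43.5080/5) = 2.9498%
IR = r̄ / tracking error = -2.8200 / 2.9498 = -0.9560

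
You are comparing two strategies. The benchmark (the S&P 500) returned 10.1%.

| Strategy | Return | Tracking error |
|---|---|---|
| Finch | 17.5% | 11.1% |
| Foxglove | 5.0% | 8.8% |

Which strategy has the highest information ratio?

Finch: IR = (17.5% − 10.1%) / 11.1% = 0.667
Foxglove: IR = (5.0% − 10.1%) / 8.8% = -0.580
Highest: Finch (0.667).

Finch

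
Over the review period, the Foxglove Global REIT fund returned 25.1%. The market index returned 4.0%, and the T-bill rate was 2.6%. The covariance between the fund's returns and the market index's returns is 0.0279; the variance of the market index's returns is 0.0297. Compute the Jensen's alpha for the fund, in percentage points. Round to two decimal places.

21.18

β = Cov / Var = 0.0279 / 0.0297 = 0.9394
E[R] = Rf + β(Rm − Rf) = 2.6% + 0.9394 × (4.0% − 2.6%) = 3.9152%
α = Rp − E[R] = 25.1% − 3.9152% = 21.1848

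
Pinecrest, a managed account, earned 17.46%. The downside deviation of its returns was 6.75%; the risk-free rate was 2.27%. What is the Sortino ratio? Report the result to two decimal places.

2.25

Sortino = (Rp − Rf) / σd = (17.46% − 2.27%) / 6.75% = 15.19% / 6.75% = 2.2504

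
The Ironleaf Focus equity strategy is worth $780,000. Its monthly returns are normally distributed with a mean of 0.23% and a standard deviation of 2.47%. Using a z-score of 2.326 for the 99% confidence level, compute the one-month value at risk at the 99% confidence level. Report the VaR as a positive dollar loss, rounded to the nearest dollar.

Return at the 99% tail: μ − z·σ = 0.23% − 2.326 × 2.47% = 0.23 − 5.74522 = -5.51522%
VaR = −(-5.51522%) × $780,000 = 5.51522% × $780,000 = $43,019

$43,019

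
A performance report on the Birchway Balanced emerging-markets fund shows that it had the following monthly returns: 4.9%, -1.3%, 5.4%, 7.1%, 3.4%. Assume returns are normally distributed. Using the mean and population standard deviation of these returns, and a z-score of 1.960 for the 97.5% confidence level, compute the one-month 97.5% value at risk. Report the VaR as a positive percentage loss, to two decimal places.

1.70

r̄ = (4.9 − 1.3 + 5.4 + 7.1 + 3.4) / 5 = 3.9000%
Population σ = √[Σ(r − r̄)² / 5] = √[40.7800 / 5] = √8.1560 = 2.8559%
VaR = −(r̄ − z·σ) = −(3.9000 − 1.960 × 2.8559) = −(-1.6976) = 1.6976%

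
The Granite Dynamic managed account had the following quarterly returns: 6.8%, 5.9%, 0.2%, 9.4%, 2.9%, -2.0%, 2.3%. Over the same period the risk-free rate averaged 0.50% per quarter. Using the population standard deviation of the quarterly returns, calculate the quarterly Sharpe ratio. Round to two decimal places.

Mean return μ = 25.50 / 7 = 3.6429%
Σ(r − μ)² = 94.2571; population σ = √(94.2571/7) = 3.6695%
Sharpe = (μ − rf) / σ = (3.6429 − 0.5) / 3.6695 = 3.1429 / 3.6695 = 0.8565

0.86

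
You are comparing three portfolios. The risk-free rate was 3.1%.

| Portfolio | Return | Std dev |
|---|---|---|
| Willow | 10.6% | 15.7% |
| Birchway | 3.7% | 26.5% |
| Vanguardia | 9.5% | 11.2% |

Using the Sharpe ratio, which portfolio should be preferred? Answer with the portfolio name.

Willow: Sharpe ratio = (10.6% − 3.1%) / 15.7% = 0.478
Birchway: Sharpe ratio = (3.7% − 3.1%) / 26.5% = 0.023
Vanguardia: Sharpe ratio = (9.5% − 3.1%) / 11.2% = 0.571
Highest: Vanguardia (0.571).

Vanguardia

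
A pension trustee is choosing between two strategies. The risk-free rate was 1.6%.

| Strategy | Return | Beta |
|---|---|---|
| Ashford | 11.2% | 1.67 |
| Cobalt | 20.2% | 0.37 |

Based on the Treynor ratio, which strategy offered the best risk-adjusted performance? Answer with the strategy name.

Cobalt

Ashford: Treynor = (11.2% − 1.6%) / 1.67 = 5.749
Cobalt: Treynor = (20.2% − 1.6%) / 0.37 = 50.270
Highest: Cobalt (50.270).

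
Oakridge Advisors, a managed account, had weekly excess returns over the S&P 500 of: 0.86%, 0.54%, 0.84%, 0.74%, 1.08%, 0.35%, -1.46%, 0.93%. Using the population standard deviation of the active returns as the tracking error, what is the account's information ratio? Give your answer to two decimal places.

Mean return r̄ = 3.880 / 8 = 0.4850%
Population σ = √[Σ(r − r̄)² / 8] = √[4.6880 / 8] = √0.5860 = 0.7655%
IR = r̄ / tracking error = 0.4850 / 0.7655 = 0.6336

0.63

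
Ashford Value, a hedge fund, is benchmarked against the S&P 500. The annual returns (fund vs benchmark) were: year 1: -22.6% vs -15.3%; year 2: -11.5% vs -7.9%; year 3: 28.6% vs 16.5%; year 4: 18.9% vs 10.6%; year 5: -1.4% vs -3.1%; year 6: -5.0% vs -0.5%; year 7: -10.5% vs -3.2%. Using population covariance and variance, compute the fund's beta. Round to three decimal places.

r̄p = -0.5000%,  r̄m = -0.4143%
Cov = Σ(rp − r̄p)(rm − r̄m) / 7 = 163.9800
Var(rm) = Σ(rm − r̄m)² / 7 = 100.0012
β = Cov / Var = 163.9800 / 100.0012 = 1.6398

1.640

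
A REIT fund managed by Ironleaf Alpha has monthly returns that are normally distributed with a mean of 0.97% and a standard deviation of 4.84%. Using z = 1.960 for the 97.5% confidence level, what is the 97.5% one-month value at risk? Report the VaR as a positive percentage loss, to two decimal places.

VaR (as % loss) = −(μ − z·σ) = −(0.97% − 1.960 × 4.84%) = −(-8.5164%) = 8.5164%

8.52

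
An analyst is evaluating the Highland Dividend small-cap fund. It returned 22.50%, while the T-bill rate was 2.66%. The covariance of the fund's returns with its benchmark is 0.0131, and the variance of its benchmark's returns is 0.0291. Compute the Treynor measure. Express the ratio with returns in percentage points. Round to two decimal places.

β = Cov / Var = 0.0131 / 0.0291 = 0.4502
Treynor = (Rp − Rf) / β = (22.50% − 2.66%) / 0.4502 = 19.84 / 0.4502 = 44.0693

44.07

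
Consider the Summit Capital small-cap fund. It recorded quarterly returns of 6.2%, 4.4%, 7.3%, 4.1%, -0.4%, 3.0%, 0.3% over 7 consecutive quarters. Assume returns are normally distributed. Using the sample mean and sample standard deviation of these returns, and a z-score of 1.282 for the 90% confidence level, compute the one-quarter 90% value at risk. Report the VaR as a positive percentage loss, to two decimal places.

0.09

r̄ = (6.2 + 4.4 + 7.3 + 4.1 − 0.4 + 3 + 0.3) / 7 = 3.5571%
Sample std dev = √[48.5771 / 6] = 2.8454%
VaR = −(r̄ − z·σ) = −(3.5571 − 1.282 × 2.8454) = −(-0.0907) = 0.0907%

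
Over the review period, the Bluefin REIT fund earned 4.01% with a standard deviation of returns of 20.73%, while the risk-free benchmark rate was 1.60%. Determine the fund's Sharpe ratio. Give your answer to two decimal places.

0.12

Sharpe = (Rp − Rf) / σp = (4.01% − 1.60%) / 20.73% = 2.41% / 20.73% = 0.1163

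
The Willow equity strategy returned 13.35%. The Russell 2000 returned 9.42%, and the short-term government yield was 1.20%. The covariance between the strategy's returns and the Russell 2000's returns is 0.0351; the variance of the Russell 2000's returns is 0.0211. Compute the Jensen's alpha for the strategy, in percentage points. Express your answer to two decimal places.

-1.52

β = Cov / Var = 0.0351 / 0.0211 = 1.6635
E[R] = Rf + β(Rm − Rf) = 1.20% + 1.6635 × (9.42% − 1.20%) = 14.8740%
α = Rp − E[R] = 13.35% − 14.8740% = -1.5240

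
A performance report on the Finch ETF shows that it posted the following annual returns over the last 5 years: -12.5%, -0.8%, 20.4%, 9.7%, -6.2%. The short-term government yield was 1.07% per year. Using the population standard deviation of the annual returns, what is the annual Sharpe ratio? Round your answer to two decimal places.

Mean return r̄ = 10.60 / 5 = 2.1200%
Population σ = √[Σ(r − r̄)² / 5] = √[683.1080 / 5] = √136.6216 = 11.6885%
Sharpe = (r̄ − rf) / σ = (2.1200 − 1.07) / 11.6885 = 1.0500 / 11.6885 = 0.0898

0.09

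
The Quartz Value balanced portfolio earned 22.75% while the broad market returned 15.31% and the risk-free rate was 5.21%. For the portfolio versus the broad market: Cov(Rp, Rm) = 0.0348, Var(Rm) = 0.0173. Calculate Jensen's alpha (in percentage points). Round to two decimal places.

β = Cov / Var = 0.0348 / 0.0173 = 2.0116
E[R] = Rf + β(Rm − Rf) = 5.21% + 2.0116 × (15.31% − 5.21%) = 25.5272%
α = Rp − E[R] = 22.75% − 25.5272% = -2.7772

-2.78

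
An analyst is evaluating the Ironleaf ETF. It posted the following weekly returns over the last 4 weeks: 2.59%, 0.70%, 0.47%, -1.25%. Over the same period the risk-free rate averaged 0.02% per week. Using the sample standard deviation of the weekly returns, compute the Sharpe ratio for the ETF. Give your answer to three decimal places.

r̄ = (2.59 + 0.7 + 0.47 − 1.25) / 4 = 0.6275%
Sample std dev = √[7.4065 / 3] = 1.5713%
Sharpe = (r̄ − rf) / σ = (0.6275 − 0.02) / 1.5713 = 0.6075 / 1.5713 = 0.3866

0.387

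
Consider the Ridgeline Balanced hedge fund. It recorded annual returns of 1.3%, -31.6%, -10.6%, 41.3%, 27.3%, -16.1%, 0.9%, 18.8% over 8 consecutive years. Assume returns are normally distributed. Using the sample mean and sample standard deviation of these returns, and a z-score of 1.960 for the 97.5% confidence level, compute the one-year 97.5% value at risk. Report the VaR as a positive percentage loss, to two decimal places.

r̄ = (1.3 − 31.6 − 10.6 + 41.3 + 27.3 − 16.1 + 0.9 + 18.8) / 8 = 31.30 / 8 = 3.9125%
Sample std dev = √[4054.5888 / 7] = 24.0671%
VaR = −(r̄ − z·σ) = −(3.9125 − 1.960 × 24.0671) = −(-43.2590) = 43.2590%

43.26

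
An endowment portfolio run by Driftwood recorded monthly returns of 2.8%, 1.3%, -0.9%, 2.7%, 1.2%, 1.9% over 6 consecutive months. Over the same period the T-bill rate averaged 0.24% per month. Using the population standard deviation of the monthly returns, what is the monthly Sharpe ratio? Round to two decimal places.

1.02

Mean return r̄ = 9.00 / 6 = 1.5000%
Σ(r − r̄)² = 9.1800; population σ = √(9.1800/6) = 1.2369%
Sharpe = (r̄ − rf) / σ = (1.5000 − 0.24) / 1.2369 = 1.2600 / 1.2369 = 1.0187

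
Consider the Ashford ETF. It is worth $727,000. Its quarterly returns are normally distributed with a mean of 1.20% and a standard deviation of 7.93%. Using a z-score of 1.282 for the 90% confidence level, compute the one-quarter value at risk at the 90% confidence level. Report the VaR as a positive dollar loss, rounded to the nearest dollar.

Return at the 90% tail: μ − z·σ = 1.20% − 1.282 × 7.93% = 1.2 − 10.16626 = -8.96626%
VaR = −(-8.96626%) × $727,000 = 8.96626% × $727,000 = $65,185

$65,185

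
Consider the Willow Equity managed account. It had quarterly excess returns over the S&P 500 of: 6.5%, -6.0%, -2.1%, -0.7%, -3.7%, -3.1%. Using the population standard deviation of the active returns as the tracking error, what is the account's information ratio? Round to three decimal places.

-0.386

r̄ = (6.5 − 6 − 2.1 − 0.7 − 3.7 − 3.1) / 6 = -1.5167%
Population std dev = √[92.6483 / 6] = 3.9296%
IR = r̄ / tracking error = -1.5167 / 3.9296 = -0.3860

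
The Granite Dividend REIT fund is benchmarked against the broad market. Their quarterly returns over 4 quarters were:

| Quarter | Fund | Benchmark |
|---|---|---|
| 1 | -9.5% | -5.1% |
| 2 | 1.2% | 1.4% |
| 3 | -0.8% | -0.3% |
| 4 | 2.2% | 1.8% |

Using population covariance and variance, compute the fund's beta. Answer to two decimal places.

r̄p = -1.7250%,  r̄m = -0.5500%
Cov = Σ(rp − r̄p)(rm − r̄m) / 4 = 12.6338
Var(rm) = Σ(rm − r̄m)² / 4 = 7.5225
β = Cov / Var = 12.6338 / 7.5225 = 1.6795

1.68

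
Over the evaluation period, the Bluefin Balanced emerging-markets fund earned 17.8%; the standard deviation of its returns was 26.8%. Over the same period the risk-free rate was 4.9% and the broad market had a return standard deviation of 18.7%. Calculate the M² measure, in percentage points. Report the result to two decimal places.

13.90

Sharpe = (Rp − Rf) / σp = (17.8% − 4.9%) / 26.8% = 0.4813
M² = Rf + Sharpe × σm = 4.9% + 0.4813 × 18.7% = 13.9003%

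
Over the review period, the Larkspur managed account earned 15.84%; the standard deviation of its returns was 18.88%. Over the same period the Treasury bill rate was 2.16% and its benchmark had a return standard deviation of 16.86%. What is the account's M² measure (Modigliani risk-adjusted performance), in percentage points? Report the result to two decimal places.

Sharpe = (Rp − Rf) / σp = (15.84% − 2.16%) / 18.88% = 0.7246
M² = Rf + Sharpe × σm = 2.16% + 0.7246 × 16.86% = 14.3768%

14.38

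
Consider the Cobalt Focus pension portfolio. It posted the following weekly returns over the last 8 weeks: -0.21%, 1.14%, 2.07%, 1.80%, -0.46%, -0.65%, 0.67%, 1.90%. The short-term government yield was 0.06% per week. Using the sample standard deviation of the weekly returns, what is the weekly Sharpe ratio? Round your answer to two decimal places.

0.65

Mean return μ = 6.260 / 8 = 0.7825%
Sample σ = √[Σ(r − μ)² / 7] = √[8.6632 / 7] = √1.2376 = 1.1125%
Sharpe = (μ − rf) / σ = (0.7825 − 0.06) / 1.1125 = 0.7225 / 1.1125 = 0.6494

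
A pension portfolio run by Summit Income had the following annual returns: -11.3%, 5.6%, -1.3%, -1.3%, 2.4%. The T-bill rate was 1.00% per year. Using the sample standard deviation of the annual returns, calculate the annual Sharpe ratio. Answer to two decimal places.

μ = (-11.3 + 5.6 − 1.3 − 1.3 + 2.4) / 5 = -5.90 / 5 = -1.1800%
Sample std dev = √[161.2280 / 4] = 6.3488%
Sharpe = (μ − rf) / σ = (-1.1800 − 1) / 6.3488 = -2.1800 / 6.3488 = -0.3434

-0.34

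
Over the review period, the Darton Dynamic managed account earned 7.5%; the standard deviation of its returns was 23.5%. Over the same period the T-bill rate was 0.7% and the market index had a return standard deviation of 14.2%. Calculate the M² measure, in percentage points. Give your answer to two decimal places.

4.81

Sharpe = (Rp − Rf) / σp = (7.5% − 0.7%) / 23.5% = 0.2894
M² = Rf + Sharpe × σm = 0.7% + 0.2894 × 14.2% = 4.8095%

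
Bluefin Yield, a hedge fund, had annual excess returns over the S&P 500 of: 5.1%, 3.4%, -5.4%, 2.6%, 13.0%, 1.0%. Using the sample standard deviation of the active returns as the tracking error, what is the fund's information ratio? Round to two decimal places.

Mean return μ = 19.70 / 6 = 3.2833%
Σ(r − μ)² = 178.8083; sample σ = √(178.8083/5) = 5.9801%
IR = μ / tracking error = 3.2833 / 5.9801 = 0.5490

0.55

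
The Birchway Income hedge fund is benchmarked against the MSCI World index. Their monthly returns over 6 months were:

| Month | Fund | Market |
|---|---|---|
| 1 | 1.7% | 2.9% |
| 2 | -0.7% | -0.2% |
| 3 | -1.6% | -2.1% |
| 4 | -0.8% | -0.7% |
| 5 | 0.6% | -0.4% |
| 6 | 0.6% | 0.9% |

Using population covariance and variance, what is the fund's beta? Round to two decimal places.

0.65

r̄p = -0.0333%,  r̄m = 0.0667%
Cov = Σ(rp − r̄p)(rm − r̄m) / 6 = 1.5506
Var(rm) = Σ(rm − r̄m)² / 6 = 2.3822
β = Cov / Var = 1.5506 / 2.3822 = 0.6509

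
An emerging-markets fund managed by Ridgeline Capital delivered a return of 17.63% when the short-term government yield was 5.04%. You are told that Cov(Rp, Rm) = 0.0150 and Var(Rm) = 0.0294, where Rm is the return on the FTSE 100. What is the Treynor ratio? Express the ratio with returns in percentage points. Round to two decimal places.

24.68

β = Cov / Var = 0.0150 / 0.0294 = 0.5102
Treynor = (Rp − Rf) / β = (17.63% − 5.04%) / 0.5102 = 12.59 / 0.5102 = 24.6766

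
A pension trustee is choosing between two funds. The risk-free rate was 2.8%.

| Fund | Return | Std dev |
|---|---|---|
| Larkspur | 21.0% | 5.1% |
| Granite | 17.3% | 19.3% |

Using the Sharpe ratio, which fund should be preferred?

Larkspur: Sharpe ratio = (21.0% − 2.8%) / 5.1% = 3.569
Granite: Sharpe ratio = (17.3% − 2.8%) / 19.3% = 0.751
Highest: Larkspur (3.569).

Larkspur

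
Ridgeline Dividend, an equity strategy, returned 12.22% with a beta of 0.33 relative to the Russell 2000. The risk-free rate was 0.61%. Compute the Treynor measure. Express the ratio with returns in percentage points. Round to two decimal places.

Treynor = (Rp − Rf) / β = (12.22% − 0.61%) / 0.33 = 11.61 / 0.33 = 35.1818

35.18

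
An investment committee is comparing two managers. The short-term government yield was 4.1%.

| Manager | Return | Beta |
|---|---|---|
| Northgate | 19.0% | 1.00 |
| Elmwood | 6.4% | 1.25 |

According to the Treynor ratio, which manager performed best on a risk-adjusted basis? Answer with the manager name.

Northgate

Northgate: Treynor = (19.0% − 4.1%) / 1.00 = 14.900
Elmwood: Treynor = (6.4% − 4.1%) / 1.25 = 1.840
Highest: Northgate (14.900).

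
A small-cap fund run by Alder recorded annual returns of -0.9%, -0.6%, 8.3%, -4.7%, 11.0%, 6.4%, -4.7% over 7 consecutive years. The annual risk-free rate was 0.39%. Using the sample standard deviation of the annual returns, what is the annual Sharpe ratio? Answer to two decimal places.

μ = (-0.9 − 0.6 + 8.3 − 4.7 + 11 + 6.4 − 4.7) / 7 = 14.80 / 7 = 2.1143%
Sample std dev = √[244.9086 / 6] = 6.3889%
Sharpe = (μ − rf) / σ = (2.1143 − 0.39) / 6.3889 = 1.7243 / 6.3889 = 0.2699

0.27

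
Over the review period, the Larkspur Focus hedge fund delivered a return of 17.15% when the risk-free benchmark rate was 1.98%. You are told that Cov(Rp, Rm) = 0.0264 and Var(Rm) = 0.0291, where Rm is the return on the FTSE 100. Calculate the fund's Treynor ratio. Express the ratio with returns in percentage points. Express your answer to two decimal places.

16.72

β = Cov / Var = 0.0264 / 0.0291 = 0.9072
Treynor = (Rp − Rf) / β = (17.15% − 1.98%) / 0.9072 = 15.17 / 0.9072 = 16.7218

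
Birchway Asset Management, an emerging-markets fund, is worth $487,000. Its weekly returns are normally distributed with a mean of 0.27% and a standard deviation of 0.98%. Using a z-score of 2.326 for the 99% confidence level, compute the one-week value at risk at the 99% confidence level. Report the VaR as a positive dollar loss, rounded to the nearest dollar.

Return at the 99% tail: μ − z·σ = 0.27% − 2.326 × 0.98% = 0.27 − 2.27948 = -2.00948%
VaR = −(-2.00948%) × $487,000 = 2.00948% × $487,000 = $9,786

$9,786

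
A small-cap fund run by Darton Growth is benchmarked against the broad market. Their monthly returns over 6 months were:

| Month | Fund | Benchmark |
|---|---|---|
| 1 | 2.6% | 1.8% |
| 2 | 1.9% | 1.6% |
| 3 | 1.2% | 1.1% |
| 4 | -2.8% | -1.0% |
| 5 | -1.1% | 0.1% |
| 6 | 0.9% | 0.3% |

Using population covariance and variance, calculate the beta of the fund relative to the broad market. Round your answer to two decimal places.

r̄p = 0.4500%,  r̄m = 0.6500%
Cov = Σ(rp − r̄p)(rm − r̄m) / 6 = 1.7075
Var(rm) = Σ(rm − r̄m)² / 6 = 0.9292
β = Cov / Var = 1.7075 / 0.9292 = 1.8376

1.84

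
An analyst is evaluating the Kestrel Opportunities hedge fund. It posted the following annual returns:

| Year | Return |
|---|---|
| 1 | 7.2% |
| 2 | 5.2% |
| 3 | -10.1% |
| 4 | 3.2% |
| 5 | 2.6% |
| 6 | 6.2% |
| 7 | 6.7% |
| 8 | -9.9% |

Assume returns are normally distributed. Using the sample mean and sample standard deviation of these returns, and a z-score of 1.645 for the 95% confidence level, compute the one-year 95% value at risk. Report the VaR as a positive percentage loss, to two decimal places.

10.47

r̄ = (7.2 + 5.2 − 10.1 + 3.2 + 2.6 + 6.2 + 6.7 − 9.9) / 8 = 11.10 / 8 = 1.3875%
Sample std dev = √[363.8288 / 7] = 7.2094%
VaR = −(r̄ − z·σ) = −(1.3875 − 1.645 × 7.2094) = −(-10.4720) = 10.4720%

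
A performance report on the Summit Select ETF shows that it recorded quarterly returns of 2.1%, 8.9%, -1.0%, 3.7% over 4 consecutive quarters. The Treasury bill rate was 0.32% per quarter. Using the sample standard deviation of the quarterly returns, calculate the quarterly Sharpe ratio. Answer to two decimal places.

r̄ = (2.1 + 8.9 − 1 + 3.7) / 4 = 3.4250%
Σ(r − r̄)² = 51.3875; sample σ = √(51.3875/3) = 4.1387%
Sharpe = (r̄ − rf) / σ = (3.4250 − 0.32) / 4.1387 = 3.1050 / 4.1387 = 0.7502

0.75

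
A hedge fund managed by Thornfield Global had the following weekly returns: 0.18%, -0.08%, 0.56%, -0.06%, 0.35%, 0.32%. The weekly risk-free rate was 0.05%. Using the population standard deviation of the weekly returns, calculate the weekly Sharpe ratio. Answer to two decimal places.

0.71

r̄ = (0.18 − 0.08 + 0.56 − 0.06 + 0.35 + 0.32) / 6 = 1.270 / 6 = 0.2117%
Σ(r − r̄)² = (0.18 − 0.2117)² + (-0.08 − 0.2117)² + … = 0.3121
σ = √[0.3121 / 6] = 0.2281%
Sharpe = (r̄ − rf) / σ = (0.2117 − 0.05) / 0.2281 = 0.1617 / 0.2281 = 0.7089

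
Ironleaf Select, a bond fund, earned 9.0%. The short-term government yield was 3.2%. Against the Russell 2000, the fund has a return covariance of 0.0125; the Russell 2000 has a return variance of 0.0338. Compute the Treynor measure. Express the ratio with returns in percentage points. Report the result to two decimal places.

β = Cov / Var = 0.0125 / 0.0338 = 0.3698
Treynor = (Rp − Rf) / β = (9.0% − 3.2%) / 0.3698 = 5.80 / 0.3698 = 15.6842

15.68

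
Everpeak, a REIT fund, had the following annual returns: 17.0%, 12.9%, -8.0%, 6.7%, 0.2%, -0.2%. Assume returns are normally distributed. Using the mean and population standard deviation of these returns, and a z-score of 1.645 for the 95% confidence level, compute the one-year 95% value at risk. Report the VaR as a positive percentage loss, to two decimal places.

9.13

r̄ = (17 + 12.9 − 8 + 6.7 + 0.2 − 0.2) / 6 = 28.60 / 6 = 4.7667%
Σ(r − r̄)² = (17 − 4.7667)² + (12.9 − 4.7667)² + (-8 − 4.7667)² + … = 428.0533
σ = √[428.0533 / 6] = 8.4464%
VaR = −(r̄ − z·σ) = −(4.7667 − 1.645 × 8.4464) = −(-9.1276) = 9.1276%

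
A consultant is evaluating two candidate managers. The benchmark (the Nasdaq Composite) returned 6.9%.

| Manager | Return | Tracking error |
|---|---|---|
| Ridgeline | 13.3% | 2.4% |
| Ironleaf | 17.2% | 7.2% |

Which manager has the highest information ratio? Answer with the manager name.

Ridgeline: IR = (13.3% − 6.9%) / 2.4% = 2.667
Ironleaf: IR = (17.2% − 6.9%) / 7.2% = 1.431
Highest: Ridgeline (2.667).

Ridgeline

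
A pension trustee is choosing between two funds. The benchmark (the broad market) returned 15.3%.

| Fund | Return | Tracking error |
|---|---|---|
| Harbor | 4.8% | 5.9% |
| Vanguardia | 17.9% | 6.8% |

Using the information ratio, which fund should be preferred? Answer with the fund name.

Harbor: IR = (4.8% − 15.3%) / 5.9% = -1.780
Vanguardia: IR = (17.9% − 15.3%) / 6.8% = 0.382
Highest: Vanguardia (0.382).

Vanguardia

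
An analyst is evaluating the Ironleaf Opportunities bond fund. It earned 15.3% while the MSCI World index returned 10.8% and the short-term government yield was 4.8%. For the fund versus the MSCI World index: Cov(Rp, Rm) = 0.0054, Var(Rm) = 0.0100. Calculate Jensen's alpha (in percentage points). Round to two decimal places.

7.26

β = Cov / Var = 0.0054 / 0.0100 = 0.5400
E[R] = Rf + β(Rm − Rf) = 4.8% + 0.5400 × (10.8% − 4.8%) = 8.0400%
α = Rp − E[R] = 15.3% − 8.0400% = 7.2600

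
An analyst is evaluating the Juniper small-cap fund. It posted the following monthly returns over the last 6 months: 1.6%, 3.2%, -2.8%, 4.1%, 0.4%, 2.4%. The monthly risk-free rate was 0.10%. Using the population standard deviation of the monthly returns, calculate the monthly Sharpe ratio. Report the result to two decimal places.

Mean return μ = 8.90 / 6 = 1.4833%
Σ(r − μ)² = (1.6 − 1.4833)² + (3.2 − 1.4833)² + (-2.8 − 1.4833)² + … = 30.1683
σ = √[30.1683 / 6] = 2.2423%
Sharpe = (μ − rf) / σ = (1.4833 − 0.1) / 2.2423 = 1.3833 / 2.2423 = 0.6169

0.62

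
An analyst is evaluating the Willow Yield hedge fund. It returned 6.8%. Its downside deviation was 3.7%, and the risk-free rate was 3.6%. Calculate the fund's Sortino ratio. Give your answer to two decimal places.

0.86

Sortino = (Rp − Rf) / σd = (6.8% − 3.6%) / 3.7% = 3.20% / 3.7% = 0.8649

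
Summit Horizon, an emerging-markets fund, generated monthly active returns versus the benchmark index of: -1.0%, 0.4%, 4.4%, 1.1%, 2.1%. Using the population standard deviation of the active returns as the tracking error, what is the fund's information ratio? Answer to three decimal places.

r̄ = (-1 + 0.4 + 4.4 + 1.1 + 2.1) / 5 = 7.00 / 5 = 1.4000%
Σ(r − r̄)² = (-1 − 1.4000)² + (0.4 − 1.4000)² + (4.4 − 1.4000)² + … = 16.3400
σ = √[16.3400 / 5] = 1.8078%
IR = r̄ / tracking error = 1.4000 / 1.8078 = 0.7744

0.774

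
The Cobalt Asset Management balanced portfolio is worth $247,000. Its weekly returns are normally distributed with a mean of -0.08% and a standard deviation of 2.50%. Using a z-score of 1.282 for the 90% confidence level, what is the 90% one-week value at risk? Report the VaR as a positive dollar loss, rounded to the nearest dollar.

$8,114

Return at the 90% tail: μ − z·σ = -0.08% − 1.282 × 2.50% = -0.08 − 3.2050 = -3.2850%
VaR = −(-3.2850%) × $247,000 = 3.2850% × $247,000 = $8,114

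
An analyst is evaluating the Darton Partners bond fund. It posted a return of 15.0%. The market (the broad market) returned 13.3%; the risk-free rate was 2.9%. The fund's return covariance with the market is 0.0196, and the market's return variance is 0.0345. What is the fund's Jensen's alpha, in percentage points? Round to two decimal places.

β = Cov / Var = 0.0196 / 0.0345 = 0.5681
E[R] = Rf + β(Rm − Rf) = 2.9% + 0.5681 × (13.3% − 2.9%) = 8.8082%
α = Rp − E[R] = 15.0% − 8.8082% = 6.1918

6.19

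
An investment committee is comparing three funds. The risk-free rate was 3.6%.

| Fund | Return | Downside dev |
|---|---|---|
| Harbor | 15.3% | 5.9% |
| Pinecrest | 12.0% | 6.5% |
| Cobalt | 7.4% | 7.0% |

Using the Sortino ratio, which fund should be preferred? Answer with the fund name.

Harbor

Harbor: Sortino ratio = (15.3% − 3.6%) / 5.9% = 1.983
Pinecrest: Sortino ratio = (12.0% − 3.6%) / 6.5% = 1.292
Cobalt: Sortino ratio = (7.4% − 3.6%) / 7.0% = 0.543
Highest: Harbor (1.983).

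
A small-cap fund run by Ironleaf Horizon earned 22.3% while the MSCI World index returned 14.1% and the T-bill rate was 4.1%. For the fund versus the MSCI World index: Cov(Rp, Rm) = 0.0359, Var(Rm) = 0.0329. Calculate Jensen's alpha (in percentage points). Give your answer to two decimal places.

7.29

β = Cov / Var = 0.0359 / 0.0329 = 1.0912
E[R] = Rf + β(Rm − Rf) = 4.1% + 1.0912 × (14.1% − 4.1%) = 15.0120%
α = Rp − E[R] = 22.3% − 15.0120% = 7.2880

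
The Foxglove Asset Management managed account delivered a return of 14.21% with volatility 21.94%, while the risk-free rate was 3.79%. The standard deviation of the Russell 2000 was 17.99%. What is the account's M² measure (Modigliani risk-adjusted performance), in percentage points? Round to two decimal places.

Sharpe = (Rp − Rf) / σp = (14.21% − 3.79%) / 21.94% = 0.4749
M² = Rf + Sharpe × σm = 3.79% + 0.4749 × 17.99% = 12.3335%

12.33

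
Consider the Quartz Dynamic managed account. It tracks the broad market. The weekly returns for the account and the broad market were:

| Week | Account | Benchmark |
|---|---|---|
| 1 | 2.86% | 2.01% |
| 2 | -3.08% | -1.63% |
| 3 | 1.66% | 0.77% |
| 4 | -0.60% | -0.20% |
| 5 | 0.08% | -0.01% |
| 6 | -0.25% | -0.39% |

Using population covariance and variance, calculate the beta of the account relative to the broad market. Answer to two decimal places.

r̄p = 0.1117%,  r̄m = 0.0917%
Cov = Σ(rp − r̄p)(rm − r̄m) / 6 = 2.0337
Var(rm) = Σ(rm − r̄m)² / 6 = 1.2386
β = Cov / Var = 2.0337 / 1.2386 = 1.6419

1.64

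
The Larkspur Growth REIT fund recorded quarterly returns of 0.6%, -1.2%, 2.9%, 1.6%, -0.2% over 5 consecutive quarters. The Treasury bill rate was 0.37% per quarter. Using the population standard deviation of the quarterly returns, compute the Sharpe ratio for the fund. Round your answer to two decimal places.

0.26

r̄ = (0.6 − 1.2 + 2.9 + 1.6 − 0.2) / 5 = 3.70 / 5 = 0.7400%
Population σ = √[Σ(r − r̄)² / 5] = √[10.0720 / 5] = √2.0144 = 1.4193%
Sharpe = (r̄ − rf) / σ = (0.7400 − 0.37) / 1.4193 = 0.3700 / 1.4193 = 0.2607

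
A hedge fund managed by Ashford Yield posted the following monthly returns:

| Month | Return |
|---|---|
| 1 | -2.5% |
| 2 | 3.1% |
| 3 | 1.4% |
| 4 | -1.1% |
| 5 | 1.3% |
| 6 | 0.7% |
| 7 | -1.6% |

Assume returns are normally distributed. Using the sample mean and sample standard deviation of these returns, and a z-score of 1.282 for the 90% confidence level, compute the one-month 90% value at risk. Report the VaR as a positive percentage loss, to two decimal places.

μ = (-2.5 + 3.1 + 1.4 − 1.1 + 1.3 + 0.7 − 1.6) / 7 = 0.1857%
Σ(r − μ)² = (-2.5 − 0.1857)² + (3.1 − 0.1857)² + … = 23.5286
σ = √[23.5286 / 6] = 1.9803%
VaR = −(μ − z·σ) = −(0.1857 − 1.282 × 1.9803) = −(-2.3530) = 2.3530%

2.35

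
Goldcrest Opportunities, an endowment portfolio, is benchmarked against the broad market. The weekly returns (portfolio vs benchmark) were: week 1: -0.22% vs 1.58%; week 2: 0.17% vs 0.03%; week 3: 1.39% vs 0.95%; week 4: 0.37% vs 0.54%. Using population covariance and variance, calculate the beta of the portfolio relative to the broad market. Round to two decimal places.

r̄p = 0.4275%,  r̄m = 0.7750%
Cov = Σ(rp − r̄p)(rm − r̄m) / 4 = -0.0369
Var(rm) = Σ(rm − r̄m)² / 4 = 0.3222
β = Cov / Var = -0.0369 / 0.3222 = -0.1145

-0.11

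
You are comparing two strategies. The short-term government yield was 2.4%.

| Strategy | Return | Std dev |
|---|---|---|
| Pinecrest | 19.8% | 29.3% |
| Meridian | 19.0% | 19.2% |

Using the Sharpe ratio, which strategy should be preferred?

Meridian

Pinecrest: Sharpe ratio = (19.8% − 2.4%) / 29.3% = 0.594
Meridian: Sharpe ratio = (19.0% − 2.4%) / 19.2% = 0.865
Highest: Meridian (0.865).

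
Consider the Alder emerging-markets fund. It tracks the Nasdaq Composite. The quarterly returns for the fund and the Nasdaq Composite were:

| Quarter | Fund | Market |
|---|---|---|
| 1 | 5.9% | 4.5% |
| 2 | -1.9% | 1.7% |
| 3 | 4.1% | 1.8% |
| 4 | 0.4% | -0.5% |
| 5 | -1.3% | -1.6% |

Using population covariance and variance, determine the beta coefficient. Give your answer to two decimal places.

1.08

r̄p = 1.4400%,  r̄m = 1.1800%
Cov = Σ(rp − r̄p)(rm − r̄m) / 5 = 4.8168
Var(rm) = Σ(rm − r̄m)² / 5 = 4.4456
β = Cov / Var = 4.8168 / 4.4456 = 1.0835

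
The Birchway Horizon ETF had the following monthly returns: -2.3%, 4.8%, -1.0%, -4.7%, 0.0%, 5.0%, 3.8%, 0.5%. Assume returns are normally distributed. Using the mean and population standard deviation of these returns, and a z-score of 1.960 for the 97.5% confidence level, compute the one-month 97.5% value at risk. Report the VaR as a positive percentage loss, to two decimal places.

Mean return r̄ = 6.10 / 8 = 0.7625%
Population σ = √[Σ(r − r̄)² / 8] = √[86.4588 / 8] = √10.8074 = 3.2875%
VaR = −(r̄ − z·σ) = −(0.7625 − 1.960 × 3.2875) = −(-5.6810) = 5.6810%

5.68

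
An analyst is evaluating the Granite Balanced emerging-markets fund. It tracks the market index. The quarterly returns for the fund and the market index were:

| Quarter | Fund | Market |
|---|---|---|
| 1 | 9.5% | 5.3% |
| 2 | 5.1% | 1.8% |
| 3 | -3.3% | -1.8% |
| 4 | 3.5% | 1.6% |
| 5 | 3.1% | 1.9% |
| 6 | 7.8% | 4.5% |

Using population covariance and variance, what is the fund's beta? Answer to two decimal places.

r̄p = 4.2833%,  r̄m = 2.2167%
Cov = Σ(rp − r̄p)(rm − r̄m) / 6 = 9.1819
Var(rm) = Σ(rm − r̄m)² / 6 = 5.2514
β = Cov / Var = 9.1819 / 5.2514 = 1.7485

1.75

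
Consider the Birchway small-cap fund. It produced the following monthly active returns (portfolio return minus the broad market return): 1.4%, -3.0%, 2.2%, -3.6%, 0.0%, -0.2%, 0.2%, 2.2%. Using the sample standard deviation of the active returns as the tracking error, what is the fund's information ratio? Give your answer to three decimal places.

-0.046

μ = (1.4 − 3 + 2.2 − 3.6 + 0 − 0.2 + 0.2 + 2.2) / 8 = -0.80 / 8 = -0.1000%
Σ(r − μ)² = (1.4 − (-0.1000))² + (-3 − (-0.1000))² + (2.2 − (-0.1000))² + … = 33.6000
sample σ = √(33.6000 / 7) = √4.8000 = 2.1909%
IR = μ / tracking error = -0.1000 / 2.1909 = -0.0456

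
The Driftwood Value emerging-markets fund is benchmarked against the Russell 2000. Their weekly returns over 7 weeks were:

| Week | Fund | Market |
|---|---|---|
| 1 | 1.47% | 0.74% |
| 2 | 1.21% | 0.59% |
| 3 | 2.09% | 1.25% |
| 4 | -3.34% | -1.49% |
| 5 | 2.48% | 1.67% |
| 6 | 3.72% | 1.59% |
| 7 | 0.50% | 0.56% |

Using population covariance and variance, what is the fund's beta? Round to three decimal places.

2.043

r̄p = 1.1614%,  r̄m = 0.7014%
Cov = Σ(rp − r̄p)(rm − r̄m) / 7 = 2.0035
Var(rm) = Σ(rm − r̄m)² / 7 = 0.9807
β = Cov / Var = 2.0035 / 0.9807 = 2.0429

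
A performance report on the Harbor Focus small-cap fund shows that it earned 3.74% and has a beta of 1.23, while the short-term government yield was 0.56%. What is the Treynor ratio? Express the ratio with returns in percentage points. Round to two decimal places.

Treynor = (Rp − Rf) / β = (3.74% − 0.56%) / 1.23 = 3.18 / 1.23 = 2.5854

2.59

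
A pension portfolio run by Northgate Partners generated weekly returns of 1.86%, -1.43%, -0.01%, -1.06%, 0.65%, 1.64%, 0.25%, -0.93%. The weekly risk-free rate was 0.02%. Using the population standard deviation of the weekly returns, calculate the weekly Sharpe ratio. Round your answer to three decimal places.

0.088

μ = (1.86 − 1.43 − 0.01 − 1.06 + 0.65 + 1.64 + 0.25 − 0.93) / 8 = 0.1213%
Σ(r − μ)² = (1.86 − 0.1213)² + (-1.43 − 0.1213)² + (-0.01 − 0.1213)² + … = 10.5501
σ = √[10.5501 / 8] = 1.1484%
Sharpe = (μ − rf) / σ = (0.1213 − 0.02) / 1.1484 = 0.1013 / 1.1484 = 0.0882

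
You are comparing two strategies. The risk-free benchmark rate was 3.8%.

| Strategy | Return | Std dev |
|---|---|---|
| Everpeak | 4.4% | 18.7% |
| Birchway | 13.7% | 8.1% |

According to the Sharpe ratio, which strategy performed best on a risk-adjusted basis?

Everpeak: Sharpe ratio = (4.4% − 3.8%) / 18.7% = 0.032
Birchway: Sharpe ratio = (13.7% − 3.8%) / 8.1% = 1.222
Highest: Birchway (1.222).

Birchway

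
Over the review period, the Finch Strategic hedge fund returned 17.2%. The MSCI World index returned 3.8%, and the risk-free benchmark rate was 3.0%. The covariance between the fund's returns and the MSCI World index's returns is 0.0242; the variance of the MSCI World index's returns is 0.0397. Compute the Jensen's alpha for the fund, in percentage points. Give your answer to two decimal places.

β = Cov / Var = 0.0242 / 0.0397 = 0.6096
E[R] = Rf + β(Rm − Rf) = 3.0% + 0.6096 × (3.8% − 3.0%) = 3.4877%
α = Rp − E[R] = 17.2% − 3.4877% = 13.7123

13.71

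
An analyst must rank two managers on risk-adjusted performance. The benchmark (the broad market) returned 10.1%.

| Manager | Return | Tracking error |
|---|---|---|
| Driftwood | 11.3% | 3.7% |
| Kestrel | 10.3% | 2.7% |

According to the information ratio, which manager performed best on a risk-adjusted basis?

Driftwood

Driftwood: IR = (11.3% − 10.1%) / 3.7% = 0.324
Kestrel: IR = (10.3% − 10.1%) / 2.7% = 0.074
Highest: Driftwood (0.324).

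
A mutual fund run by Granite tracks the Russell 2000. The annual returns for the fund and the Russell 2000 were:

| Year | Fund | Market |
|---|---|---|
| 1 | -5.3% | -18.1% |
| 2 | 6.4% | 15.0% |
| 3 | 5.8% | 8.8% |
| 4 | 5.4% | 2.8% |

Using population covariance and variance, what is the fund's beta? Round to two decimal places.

r̄p = 3.0750%,  r̄m = 2.1250%
Cov = Σ(rp − r̄p)(rm − r̄m) / 4 = 57.9881
Var(rm) = Σ(rm − r̄m)² / 4 = 154.9569
β = Cov / Var = 57.9881 / 154.9569 = 0.3742

0.37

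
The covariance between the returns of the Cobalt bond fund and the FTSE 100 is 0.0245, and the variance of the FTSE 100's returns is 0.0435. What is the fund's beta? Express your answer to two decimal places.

β = Cov(Rp, Rm) / Var(Rm) = 0.0245 / 0.0435 = 0.5632

0.56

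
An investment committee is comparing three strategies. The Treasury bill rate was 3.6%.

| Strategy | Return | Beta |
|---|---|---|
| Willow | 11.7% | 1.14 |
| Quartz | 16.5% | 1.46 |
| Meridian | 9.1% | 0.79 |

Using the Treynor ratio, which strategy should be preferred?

Quartz

Willow: Treynor = (11.7% − 3.6%) / 1.14 = 7.105
Quartz: Treynor = (16.5% − 3.6%) / 1.46 = 8.836
Meridian: Treynor = (9.1% − 3.6%) / 0.79 = 6.962
Highest: Quartz (8.836).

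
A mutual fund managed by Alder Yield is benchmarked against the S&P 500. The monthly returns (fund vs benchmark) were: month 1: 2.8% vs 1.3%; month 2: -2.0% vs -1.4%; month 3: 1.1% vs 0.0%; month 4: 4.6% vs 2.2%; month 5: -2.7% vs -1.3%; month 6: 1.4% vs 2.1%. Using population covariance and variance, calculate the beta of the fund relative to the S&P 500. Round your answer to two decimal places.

r̄p = 0.8667%,  r̄m = 0.4833%
Cov = Σ(rp − r̄p)(rm − r̄m) / 6 = 3.4161
Var(rm) = Σ(rm − r̄m)² / 6 = 2.1981
β = Cov / Var = 3.4161 / 2.1981 = 1.5541

1.55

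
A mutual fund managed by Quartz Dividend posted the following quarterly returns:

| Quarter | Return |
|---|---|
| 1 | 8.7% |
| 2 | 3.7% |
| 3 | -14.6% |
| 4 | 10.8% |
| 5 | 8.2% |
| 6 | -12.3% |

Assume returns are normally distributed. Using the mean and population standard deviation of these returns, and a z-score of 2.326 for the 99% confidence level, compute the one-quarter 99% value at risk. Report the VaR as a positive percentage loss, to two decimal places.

23.17

r̄ = (8.7 + 3.7 − 14.6 + 10.8 + 8.2 − 12.3) / 6 = 4.50 / 6 = 0.7500%
Σ(r − r̄)² = (8.7 − 0.7500)² + (3.7 − 0.7500)² + … = 634.3350
population σ = √(634.3350 / 6) = √105.7225 = 10.2821%
VaR = −(r̄ − z·σ) = −(0.7500 − 2.326 × 10.2821) = −(-23.1662) = 23.1662%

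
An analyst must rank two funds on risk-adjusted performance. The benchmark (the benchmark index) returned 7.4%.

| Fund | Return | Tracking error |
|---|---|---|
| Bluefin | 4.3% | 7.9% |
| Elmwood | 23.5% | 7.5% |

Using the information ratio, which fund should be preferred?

Elmwood

Bluefin: IR = (4.3% − 7.4%) / 7.9% = -0.392
Elmwood: IR = (23.5% − 7.4%) / 7.5% = 2.147
Highest: Elmwood (2.147).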